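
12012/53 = 226 + 34/53 = 226.64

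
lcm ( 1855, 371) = 1855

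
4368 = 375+3993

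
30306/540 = 5051/90=56.12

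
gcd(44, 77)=11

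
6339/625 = 6339/625 = 10.14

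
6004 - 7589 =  - 1585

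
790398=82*9639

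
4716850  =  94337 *50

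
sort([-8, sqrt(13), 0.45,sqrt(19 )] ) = [ - 8,  0.45, sqrt( 13 ),sqrt( 19)] 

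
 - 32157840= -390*82456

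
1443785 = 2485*581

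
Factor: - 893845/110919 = - 3^(-1 )*5^1*53^1 *3373^1*36973^( - 1)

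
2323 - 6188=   -  3865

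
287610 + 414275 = 701885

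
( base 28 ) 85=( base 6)1021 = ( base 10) 229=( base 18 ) CD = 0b11100101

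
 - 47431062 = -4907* 9666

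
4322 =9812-5490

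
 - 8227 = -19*433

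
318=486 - 168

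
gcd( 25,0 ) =25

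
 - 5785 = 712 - 6497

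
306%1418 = 306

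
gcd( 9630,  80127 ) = 9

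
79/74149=79/74149 = 0.00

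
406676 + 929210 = 1335886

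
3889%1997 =1892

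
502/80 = 6 + 11/40 = 6.28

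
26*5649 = 146874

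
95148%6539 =3602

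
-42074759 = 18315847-60390606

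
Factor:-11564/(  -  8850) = 98/75 = 2^1*3^( - 1)*5^( - 2)*7^2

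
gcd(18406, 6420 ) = 2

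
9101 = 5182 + 3919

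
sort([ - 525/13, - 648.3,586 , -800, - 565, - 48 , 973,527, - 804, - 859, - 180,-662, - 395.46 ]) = [-859, - 804, - 800 ,-662,-648.3, - 565 , - 395.46, -180,-48, - 525/13,527,586 , 973]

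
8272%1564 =452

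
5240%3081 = 2159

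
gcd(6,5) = 1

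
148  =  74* 2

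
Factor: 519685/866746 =2^( - 1) * 5^1*23^1*4519^1 * 433373^(-1)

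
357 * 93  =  33201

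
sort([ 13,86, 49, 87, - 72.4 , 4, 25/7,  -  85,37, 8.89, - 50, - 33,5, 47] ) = [ - 85, - 72.4,-50,  -  33, 25/7,4 , 5,8.89, 13 , 37, 47, 49,86, 87]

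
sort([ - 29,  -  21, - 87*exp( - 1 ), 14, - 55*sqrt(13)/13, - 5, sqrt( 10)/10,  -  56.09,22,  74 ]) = [-56.09, - 87*exp(-1), - 29,-21,-55*sqrt ( 13)/13,-5,sqrt(  10 ) /10, 14, 22,74] 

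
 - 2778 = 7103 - 9881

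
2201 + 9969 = 12170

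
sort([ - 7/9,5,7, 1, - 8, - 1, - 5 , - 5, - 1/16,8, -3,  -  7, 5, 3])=[ - 8, - 7,-5, - 5 , - 3, -1, - 7/9, -1/16,1,3,5, 5,7,8]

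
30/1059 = 10/353 = 0.03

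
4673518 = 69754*67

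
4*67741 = 270964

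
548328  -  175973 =372355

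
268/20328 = 67/5082 = 0.01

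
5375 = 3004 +2371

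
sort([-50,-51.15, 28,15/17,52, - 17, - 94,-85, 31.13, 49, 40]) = [ - 94,-85, -51.15, - 50, - 17, 15/17, 28,31.13,40,  49,52]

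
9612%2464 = 2220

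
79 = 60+19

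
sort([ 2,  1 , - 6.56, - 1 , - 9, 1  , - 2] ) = [ - 9, -6.56, - 2 , - 1, 1,1,2]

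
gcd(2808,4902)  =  6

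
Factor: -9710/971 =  - 2^1*5^1 = - 10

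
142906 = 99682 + 43224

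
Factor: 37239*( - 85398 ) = -3180136122 = - 2^1*3^2*43^1 * 331^1*12413^1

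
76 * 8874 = 674424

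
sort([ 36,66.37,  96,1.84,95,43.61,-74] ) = [-74,1.84,36,  43.61, 66.37,95,96]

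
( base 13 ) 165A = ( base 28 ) 45a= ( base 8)6326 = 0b110011010110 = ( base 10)3286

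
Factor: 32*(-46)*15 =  - 22080 = - 2^6* 3^1*5^1 * 23^1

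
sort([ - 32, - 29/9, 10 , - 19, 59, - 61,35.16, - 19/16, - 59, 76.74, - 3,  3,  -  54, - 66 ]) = [ - 66 , - 61, - 59, - 54, - 32, - 19,  -  29/9  , - 3, - 19/16, 3,10, 35.16,59,76.74]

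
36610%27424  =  9186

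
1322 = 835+487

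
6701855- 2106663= 4595192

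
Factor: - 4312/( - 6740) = 2^1 * 5^( - 1)*7^2*11^1 * 337^( - 1) = 1078/1685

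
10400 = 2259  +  8141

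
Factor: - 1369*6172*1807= - 15268188676  =  - 2^2*13^1*37^2*139^1*1543^1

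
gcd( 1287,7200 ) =9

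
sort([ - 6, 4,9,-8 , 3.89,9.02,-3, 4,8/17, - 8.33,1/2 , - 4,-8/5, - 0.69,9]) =[ -8.33, - 8, - 6 , -4, - 3 ,  -  8/5, -0.69,8/17, 1/2,3.89, 4,4,9, 9, 9.02 ]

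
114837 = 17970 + 96867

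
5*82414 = 412070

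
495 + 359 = 854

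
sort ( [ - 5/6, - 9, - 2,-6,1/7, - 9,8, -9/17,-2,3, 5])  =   [-9, -9,  -  6,  -  2,-2,  -  5/6, - 9/17,1/7,3,5,8] 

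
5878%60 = 58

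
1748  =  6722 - 4974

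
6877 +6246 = 13123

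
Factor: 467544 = 2^3*3^1*  7^1*11^2*23^1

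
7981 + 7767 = 15748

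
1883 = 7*269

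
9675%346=333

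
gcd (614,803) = 1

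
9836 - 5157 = 4679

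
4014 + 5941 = 9955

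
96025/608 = 96025/608 = 157.94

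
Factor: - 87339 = - 3^1*  7^1 * 4159^1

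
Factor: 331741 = 157^1*2113^1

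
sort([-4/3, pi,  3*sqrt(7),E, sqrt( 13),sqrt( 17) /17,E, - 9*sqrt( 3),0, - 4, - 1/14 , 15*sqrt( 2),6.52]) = [ - 9*sqrt(3) , - 4, - 4/3, -1/14, 0,sqrt( 17)/17, E,E,pi , sqrt( 13),  6.52,3 * sqrt( 7),15*sqrt( 2)]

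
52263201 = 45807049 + 6456152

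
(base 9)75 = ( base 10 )68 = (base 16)44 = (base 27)2e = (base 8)104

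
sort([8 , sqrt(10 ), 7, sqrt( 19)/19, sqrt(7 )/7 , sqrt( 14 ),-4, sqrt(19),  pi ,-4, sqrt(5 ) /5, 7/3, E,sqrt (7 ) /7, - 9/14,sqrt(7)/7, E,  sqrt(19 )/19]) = [ - 4, - 4,- 9/14, sqrt(19 )/19 , sqrt ( 19)/19, sqrt ( 7 )/7,sqrt( 7)/7,sqrt(7)/7,  sqrt(5)/5,7/3, E, E,pi, sqrt(10), sqrt( 14 ), sqrt(19), 7,8]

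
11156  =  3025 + 8131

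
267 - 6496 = -6229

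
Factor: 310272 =2^10*3^1*101^1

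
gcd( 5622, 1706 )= 2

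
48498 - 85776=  - 37278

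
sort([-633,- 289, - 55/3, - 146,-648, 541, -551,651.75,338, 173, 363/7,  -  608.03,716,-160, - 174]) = [ - 648, - 633,-608.03, -551,-289 ,-174, - 160,  -  146, - 55/3, 363/7,173, 338 , 541, 651.75, 716 ] 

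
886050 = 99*8950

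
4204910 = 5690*739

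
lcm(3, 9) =9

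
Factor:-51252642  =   - 2^1*3^3*7^1*135589^1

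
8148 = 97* 84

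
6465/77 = 6465/77 = 83.96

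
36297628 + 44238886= 80536514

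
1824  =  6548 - 4724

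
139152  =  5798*24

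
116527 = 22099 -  -94428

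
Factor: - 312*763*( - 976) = 2^7*3^1*7^1*13^1 * 61^1*109^1 =232342656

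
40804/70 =20402/35 = 582.91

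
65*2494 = 162110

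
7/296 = 7/296  =  0.02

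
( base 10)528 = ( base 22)120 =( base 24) M0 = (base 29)I6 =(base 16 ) 210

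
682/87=7+73/87 = 7.84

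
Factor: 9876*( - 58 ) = -572808 = - 2^3*3^1*29^1 * 823^1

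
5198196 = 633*8212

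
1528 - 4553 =-3025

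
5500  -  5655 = - 155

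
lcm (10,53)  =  530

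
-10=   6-16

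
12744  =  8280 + 4464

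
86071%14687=12636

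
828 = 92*9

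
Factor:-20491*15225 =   -  311975475 = - 3^1*5^2 * 7^1*29^1*31^1*661^1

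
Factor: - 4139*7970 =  - 2^1*5^1*797^1 * 4139^1 = - 32987830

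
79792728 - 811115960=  - 731323232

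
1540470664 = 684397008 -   -  856073656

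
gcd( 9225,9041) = 1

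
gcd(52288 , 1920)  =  64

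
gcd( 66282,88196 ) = 2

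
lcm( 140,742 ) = 7420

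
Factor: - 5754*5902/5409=-11320036/1803  =  - 2^2*3^ (-1 )*7^1*13^1*137^1*227^1 * 601^(-1 ) 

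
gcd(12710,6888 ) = 82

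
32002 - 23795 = 8207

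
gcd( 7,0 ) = 7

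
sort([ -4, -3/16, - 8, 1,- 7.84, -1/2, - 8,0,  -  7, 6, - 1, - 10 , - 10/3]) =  [  -  10, - 8 , - 8, - 7.84,-7, - 4, - 10/3,-1, - 1/2, - 3/16, 0, 1, 6 ] 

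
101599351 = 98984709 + 2614642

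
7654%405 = 364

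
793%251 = 40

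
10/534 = 5/267=0.02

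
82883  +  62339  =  145222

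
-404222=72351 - 476573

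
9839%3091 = 566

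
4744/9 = 527 + 1/9 = 527.11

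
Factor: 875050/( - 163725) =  - 946/177=- 2^1*3^ ( - 1 )* 11^1*43^1  *59^( - 1 )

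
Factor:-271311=  -  3^1*90437^1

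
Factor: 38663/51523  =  23^1 * 41^2 * 67^(-1)*769^ (-1)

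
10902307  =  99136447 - 88234140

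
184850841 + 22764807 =207615648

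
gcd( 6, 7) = 1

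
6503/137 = 6503/137 = 47.47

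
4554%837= 369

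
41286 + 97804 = 139090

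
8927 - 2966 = 5961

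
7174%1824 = 1702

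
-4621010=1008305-5629315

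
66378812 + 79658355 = 146037167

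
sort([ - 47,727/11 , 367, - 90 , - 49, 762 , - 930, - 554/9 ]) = [  -  930,  -  90, - 554/9, - 49,- 47, 727/11,  367, 762]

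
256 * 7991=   2045696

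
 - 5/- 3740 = 1/748= 0.00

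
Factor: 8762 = 2^1*13^1*337^1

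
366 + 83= 449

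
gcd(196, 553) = 7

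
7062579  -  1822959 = 5239620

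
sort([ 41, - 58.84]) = [ - 58.84,41]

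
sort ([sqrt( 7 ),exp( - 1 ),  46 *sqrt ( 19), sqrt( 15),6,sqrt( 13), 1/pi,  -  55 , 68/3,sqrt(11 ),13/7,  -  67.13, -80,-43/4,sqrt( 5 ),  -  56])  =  [ - 80,-67.13,  -  56,-55,-43/4,1/pi,exp(  -  1),13/7,sqrt( 5), sqrt( 7),sqrt( 11 ) , sqrt ( 13), sqrt(15), 6,68/3, 46*sqrt( 19)]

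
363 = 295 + 68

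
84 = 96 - 12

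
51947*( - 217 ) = -11272499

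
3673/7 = 524 + 5/7= 524.71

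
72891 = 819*89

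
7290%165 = 30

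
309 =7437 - 7128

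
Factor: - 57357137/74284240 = -2^( - 4)*5^( - 1)*67^( - 1) *71^1*127^1*6361^1*13859^( -1 )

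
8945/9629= 8945/9629 = 0.93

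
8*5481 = 43848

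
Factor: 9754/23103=2^1*3^( - 2 ) * 17^ ( - 1)*151^(- 1) *4877^1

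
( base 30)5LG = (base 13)245b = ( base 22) adk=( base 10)5146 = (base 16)141a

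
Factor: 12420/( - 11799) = -2^2*5^1*19^( - 1 ) = - 20/19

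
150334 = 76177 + 74157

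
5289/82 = 64  +  1/2 = 64.50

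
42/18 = 2+ 1/3 = 2.33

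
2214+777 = 2991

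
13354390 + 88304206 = 101658596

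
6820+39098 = 45918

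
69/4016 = 69/4016 = 0.02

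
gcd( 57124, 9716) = 4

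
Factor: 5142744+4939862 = 2^1*5041303^1= 10082606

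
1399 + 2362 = 3761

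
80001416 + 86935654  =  166937070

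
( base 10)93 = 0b1011101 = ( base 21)49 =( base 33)2R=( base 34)2P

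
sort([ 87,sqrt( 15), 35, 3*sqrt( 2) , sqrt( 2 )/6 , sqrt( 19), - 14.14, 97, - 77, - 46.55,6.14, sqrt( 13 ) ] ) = [ - 77, - 46.55, - 14.14, sqrt ( 2 )/6 , sqrt( 13 ), sqrt( 15 ), 3*sqrt( 2),sqrt(19),6.14, 35, 87, 97]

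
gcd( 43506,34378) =2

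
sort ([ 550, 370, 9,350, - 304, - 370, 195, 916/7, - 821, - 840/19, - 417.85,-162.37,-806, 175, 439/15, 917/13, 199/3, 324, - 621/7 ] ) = [ - 821, - 806,  -  417.85,-370, - 304, - 162.37 , - 621/7, - 840/19, 9,439/15 , 199/3,  917/13 , 916/7,175,195, 324, 350,370,550]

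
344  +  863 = 1207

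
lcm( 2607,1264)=41712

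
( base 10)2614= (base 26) 3ME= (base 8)5066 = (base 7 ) 10423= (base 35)24O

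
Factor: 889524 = 2^2*3^2*24709^1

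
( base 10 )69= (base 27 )2F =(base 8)105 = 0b1000101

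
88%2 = 0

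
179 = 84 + 95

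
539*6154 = 3317006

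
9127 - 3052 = 6075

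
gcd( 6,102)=6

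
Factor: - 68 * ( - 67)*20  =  2^4*5^1*17^1*67^1 = 91120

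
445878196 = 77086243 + 368791953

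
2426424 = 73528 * 33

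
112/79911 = 112/79911 = 0.00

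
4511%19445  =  4511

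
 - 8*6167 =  - 49336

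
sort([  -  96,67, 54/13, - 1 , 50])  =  [ - 96, - 1, 54/13, 50 , 67 ]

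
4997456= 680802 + 4316654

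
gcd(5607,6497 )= 89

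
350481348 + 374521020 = 725002368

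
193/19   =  193/19 = 10.16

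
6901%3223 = 455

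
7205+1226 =8431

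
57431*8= 459448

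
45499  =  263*173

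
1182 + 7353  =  8535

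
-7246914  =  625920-7872834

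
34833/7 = 4976+1/7 = 4976.14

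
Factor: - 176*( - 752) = 2^8 * 11^1*47^1=132352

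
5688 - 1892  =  3796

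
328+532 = 860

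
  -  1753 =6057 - 7810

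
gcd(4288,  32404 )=4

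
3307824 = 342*9672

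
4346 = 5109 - 763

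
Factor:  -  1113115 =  - 5^1 * 19^1 * 11717^1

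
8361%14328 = 8361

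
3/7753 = 3/7753 = 0.00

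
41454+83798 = 125252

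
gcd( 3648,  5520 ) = 48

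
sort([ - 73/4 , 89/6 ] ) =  [-73/4, 89/6] 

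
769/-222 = -4 + 119/222 =- 3.46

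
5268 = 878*6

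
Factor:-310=  -  2^1*5^1 * 31^1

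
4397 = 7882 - 3485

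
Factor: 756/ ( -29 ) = -2^2 *3^3 * 7^1*29^(  -  1) 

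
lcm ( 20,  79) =1580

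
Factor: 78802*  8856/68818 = 348935256/34409 = 2^3*3^3*19^( - 1 )*31^2 *41^2 * 1811^ ( -1 )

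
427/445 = 427/445  =  0.96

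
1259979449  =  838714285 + 421265164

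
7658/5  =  7658/5 = 1531.60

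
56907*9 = 512163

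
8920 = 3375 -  - 5545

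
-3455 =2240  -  5695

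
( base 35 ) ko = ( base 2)1011010100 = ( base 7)2053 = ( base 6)3204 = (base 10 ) 724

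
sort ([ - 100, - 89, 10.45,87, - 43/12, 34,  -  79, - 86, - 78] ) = [ - 100, - 89, - 86, -79, -78, - 43/12,10.45,34,87]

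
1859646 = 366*5081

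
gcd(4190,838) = 838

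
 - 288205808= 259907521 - 548113329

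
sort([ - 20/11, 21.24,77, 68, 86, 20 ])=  [ - 20/11,  20,21.24,68,77,86] 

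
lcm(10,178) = 890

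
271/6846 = 271/6846 = 0.04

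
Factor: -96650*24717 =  - 2^1*3^1*5^2*7^1*11^1*107^1*1933^1 = - 2388898050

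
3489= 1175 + 2314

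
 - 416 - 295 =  - 711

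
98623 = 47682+50941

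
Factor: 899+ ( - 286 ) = 613^1 =613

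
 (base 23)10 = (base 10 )23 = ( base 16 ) 17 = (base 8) 27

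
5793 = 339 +5454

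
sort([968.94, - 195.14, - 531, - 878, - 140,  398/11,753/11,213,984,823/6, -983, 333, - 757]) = [-983, - 878, - 757, - 531,-195.14,-140,398/11, 753/11,823/6,213,333,  968.94,984]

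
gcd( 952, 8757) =7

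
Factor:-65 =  - 5^1*13^1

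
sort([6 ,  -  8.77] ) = [ - 8.77,  6] 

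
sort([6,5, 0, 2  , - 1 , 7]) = [-1,0,2,5,  6, 7]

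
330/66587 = 330/66587 = 0.00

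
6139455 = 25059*245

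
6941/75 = 92 + 41/75 =92.55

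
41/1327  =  41/1327 = 0.03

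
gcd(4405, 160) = 5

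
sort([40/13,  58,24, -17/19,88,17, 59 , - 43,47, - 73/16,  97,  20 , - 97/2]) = [ -97/2, - 43, - 73/16, -17/19, 40/13,  17, 20, 24,47,  58,59 , 88,97]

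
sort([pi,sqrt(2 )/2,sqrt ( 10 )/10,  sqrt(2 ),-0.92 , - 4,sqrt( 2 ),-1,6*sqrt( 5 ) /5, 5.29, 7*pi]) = [ - 4, - 1,-0.92, sqrt ( 10)/10, sqrt ( 2)/2, sqrt(2),sqrt(2 ),6*sqrt( 5 )/5,pi, 5.29, 7*pi]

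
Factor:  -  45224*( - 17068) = 771883232 = 2^5*17^1 * 251^1*5653^1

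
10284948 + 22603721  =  32888669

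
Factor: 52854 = 2^1*3^1*23^1*383^1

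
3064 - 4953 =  - 1889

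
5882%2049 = 1784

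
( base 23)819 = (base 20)AD4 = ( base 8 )10250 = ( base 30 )4M4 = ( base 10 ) 4264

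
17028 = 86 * 198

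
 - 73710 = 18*(-4095 ) 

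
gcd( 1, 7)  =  1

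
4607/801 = 5 + 602/801   =  5.75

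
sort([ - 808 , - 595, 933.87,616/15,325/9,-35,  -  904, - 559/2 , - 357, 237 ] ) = [ - 904,-808,-595,  -  357, - 559/2, - 35, 325/9,616/15, 237, 933.87]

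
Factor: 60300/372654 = 2^1*3^( - 1 )*5^2*103^( - 1) = 50/309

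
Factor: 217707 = 3^1* 7^2*1481^1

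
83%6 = 5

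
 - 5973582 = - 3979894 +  - 1993688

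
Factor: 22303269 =3^5*17^1*5399^1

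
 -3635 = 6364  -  9999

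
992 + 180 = 1172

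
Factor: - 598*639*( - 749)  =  2^1*3^2*7^1*13^1* 23^1*71^1*107^1 = 286209378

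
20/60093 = 20/60093 = 0.00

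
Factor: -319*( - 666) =2^1*3^2*11^1 * 29^1 * 37^1 = 212454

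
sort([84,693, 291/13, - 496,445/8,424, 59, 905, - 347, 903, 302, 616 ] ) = [ -496,-347, 291/13,445/8,  59, 84,302 , 424,616, 693,903,905]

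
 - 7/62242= -1  +  62235/62242 = - 0.00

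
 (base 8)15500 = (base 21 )FH4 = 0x1B40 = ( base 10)6976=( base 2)1101101000000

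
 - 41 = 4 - 45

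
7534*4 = 30136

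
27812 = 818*34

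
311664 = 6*51944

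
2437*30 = 73110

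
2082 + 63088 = 65170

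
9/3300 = 3/1100 = 0.00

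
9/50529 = 3/16843 = 0.00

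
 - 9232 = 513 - 9745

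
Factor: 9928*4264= 2^6*13^1*17^1*41^1*73^1 = 42332992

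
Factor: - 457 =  - 457^1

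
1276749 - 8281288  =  -7004539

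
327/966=109/322 = 0.34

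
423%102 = 15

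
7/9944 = 7/9944 = 0.00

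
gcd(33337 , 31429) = 53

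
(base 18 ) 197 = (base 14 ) 273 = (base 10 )493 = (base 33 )EV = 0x1ed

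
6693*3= 20079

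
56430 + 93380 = 149810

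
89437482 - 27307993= 62129489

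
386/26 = 14 + 11/13 = 14.85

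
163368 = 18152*9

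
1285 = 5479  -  4194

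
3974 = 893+3081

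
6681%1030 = 501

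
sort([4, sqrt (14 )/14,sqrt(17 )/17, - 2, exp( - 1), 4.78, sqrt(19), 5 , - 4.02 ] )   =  [ - 4.02, - 2, sqrt (17 ) /17, sqrt(14)/14, exp( - 1), 4, sqrt(19), 4.78, 5]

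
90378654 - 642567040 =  - 552188386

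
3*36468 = 109404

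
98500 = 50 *1970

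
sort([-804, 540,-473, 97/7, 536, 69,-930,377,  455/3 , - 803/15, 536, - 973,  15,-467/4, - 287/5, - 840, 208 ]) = [-973,-930,-840, - 804, - 473, - 467/4,- 287/5, - 803/15,97/7,15,69,455/3,208, 377, 536, 536,540 ]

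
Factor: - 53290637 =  - 61^1*873617^1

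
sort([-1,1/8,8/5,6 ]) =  [ - 1,1/8,8/5,6 ] 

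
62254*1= 62254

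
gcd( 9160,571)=1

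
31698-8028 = 23670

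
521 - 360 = 161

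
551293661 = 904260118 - 352966457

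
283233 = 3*94411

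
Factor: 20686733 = 20686733^1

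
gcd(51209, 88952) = 1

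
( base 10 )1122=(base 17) 3F0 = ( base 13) 684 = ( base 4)101202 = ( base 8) 2142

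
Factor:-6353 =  - 6353^1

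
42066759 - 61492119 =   -  19425360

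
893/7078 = 893/7078= 0.13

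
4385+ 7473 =11858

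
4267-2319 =1948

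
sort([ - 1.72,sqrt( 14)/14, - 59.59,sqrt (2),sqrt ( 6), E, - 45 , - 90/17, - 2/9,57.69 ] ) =[  -  59.59,  -  45, - 90/17, - 1.72,-2/9,sqrt(14)/14,sqrt(2),sqrt(6 ), E,57.69]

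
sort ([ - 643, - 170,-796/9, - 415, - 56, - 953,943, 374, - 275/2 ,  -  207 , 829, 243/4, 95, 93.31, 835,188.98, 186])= [ - 953,-643,  -  415, - 207,-170 , - 275/2,-796/9,  -  56, 243/4, 93.31, 95, 186,188.98,  374, 829, 835,943]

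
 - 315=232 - 547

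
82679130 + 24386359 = 107065489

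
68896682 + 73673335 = 142570017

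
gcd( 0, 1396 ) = 1396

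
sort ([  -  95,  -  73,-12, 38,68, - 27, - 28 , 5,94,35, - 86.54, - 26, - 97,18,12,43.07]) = [ - 97,-95 , - 86.54, - 73, - 28,-27,-26, - 12,5,12,18,35,38, 43.07,  68, 94]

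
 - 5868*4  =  -23472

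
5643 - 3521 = 2122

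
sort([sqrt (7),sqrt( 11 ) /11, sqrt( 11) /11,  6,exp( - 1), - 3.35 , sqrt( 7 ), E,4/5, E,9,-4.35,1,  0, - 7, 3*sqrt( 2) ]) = [ - 7,  -  4.35, - 3.35,0, sqrt (11)/11,sqrt( 11)/11,exp( - 1) , 4/5 , 1,sqrt( 7),sqrt( 7) , E,E,3*sqrt(2 ),6,9]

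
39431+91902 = 131333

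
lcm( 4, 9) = 36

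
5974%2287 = 1400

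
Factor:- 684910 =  - 2^1 * 5^1* 68491^1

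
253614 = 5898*43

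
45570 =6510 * 7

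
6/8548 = 3/4274= 0.00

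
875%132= 83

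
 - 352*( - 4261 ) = 1499872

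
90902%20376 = 9398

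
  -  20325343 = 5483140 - 25808483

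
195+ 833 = 1028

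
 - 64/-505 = 64/505 = 0.13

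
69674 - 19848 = 49826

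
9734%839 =505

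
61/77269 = 61/77269 = 0.00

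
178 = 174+4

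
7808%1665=1148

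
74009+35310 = 109319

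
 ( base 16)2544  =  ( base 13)445b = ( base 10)9540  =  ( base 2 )10010101000100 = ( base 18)1b80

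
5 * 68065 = 340325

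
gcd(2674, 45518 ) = 2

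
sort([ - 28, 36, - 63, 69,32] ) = [ - 63, - 28, 32,36 , 69 ]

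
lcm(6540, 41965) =503580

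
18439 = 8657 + 9782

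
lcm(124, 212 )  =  6572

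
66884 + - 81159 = -14275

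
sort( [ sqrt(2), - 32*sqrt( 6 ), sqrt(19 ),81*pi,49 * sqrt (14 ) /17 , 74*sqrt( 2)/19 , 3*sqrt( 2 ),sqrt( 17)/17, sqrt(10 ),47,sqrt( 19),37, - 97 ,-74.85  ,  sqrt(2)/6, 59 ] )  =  [ - 97, - 32*sqrt(6),  -  74.85, sqrt(2) /6,  sqrt(17)/17,  sqrt(2), sqrt(10 ), 3*sqrt( 2 ), sqrt(19 ), sqrt( 19 ), 74 * sqrt( 2) /19,  49*sqrt(14 ) /17,37,47, 59,81*pi ] 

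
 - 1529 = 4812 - 6341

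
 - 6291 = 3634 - 9925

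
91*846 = 76986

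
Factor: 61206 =2^1*3^1*101^2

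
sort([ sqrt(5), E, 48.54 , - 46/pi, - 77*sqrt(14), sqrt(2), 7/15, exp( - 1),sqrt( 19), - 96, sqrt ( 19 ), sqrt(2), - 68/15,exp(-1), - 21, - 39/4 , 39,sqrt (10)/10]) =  [ - 77*sqrt( 14), - 96,-21, - 46/pi, - 39/4, - 68/15,sqrt( 10) /10,exp(-1),exp ( - 1),7/15, sqrt( 2),  sqrt(2) , sqrt( 5), E,sqrt(19 ), sqrt(19 ),39,48.54]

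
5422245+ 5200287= 10622532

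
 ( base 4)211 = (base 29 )18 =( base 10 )37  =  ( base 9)41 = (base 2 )100101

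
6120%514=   466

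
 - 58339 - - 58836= 497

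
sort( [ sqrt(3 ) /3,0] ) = [ 0, sqrt( 3)/3]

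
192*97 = 18624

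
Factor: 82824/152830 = 2^2*3^1 *5^( -1)*7^1*31^( - 1) =84/155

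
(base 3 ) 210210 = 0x24c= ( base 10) 588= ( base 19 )1BI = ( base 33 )HR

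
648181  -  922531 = -274350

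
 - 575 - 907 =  - 1482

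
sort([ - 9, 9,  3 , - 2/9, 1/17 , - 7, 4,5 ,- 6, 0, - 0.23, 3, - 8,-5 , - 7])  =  [ - 9, - 8, - 7, - 7,-6, - 5,  -  0.23, - 2/9 , 0, 1/17, 3, 3, 4,5,  9] 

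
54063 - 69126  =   - 15063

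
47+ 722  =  769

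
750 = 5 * 150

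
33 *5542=182886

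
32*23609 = 755488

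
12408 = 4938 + 7470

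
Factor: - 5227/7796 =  - 2^( - 2)*1949^( - 1)*5227^1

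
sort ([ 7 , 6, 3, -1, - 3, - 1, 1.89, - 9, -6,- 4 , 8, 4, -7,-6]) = [ - 9, - 7 ,-6, - 6,-4, - 3,-1,-1 , 1.89, 3,4, 6,7, 8] 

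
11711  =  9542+2169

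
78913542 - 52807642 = 26105900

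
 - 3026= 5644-8670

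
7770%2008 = 1746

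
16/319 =16/319 = 0.05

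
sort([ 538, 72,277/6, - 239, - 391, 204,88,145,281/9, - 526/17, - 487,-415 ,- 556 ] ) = [ - 556,-487, - 415, - 391, - 239, - 526/17,281/9,277/6,72, 88,145,  204 , 538 ]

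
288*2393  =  689184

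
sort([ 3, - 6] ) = [-6,  3] 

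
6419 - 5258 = 1161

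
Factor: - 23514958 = -2^1*11757479^1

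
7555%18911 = 7555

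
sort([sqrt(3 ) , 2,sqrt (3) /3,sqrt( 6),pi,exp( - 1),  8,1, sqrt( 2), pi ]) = [ exp( -1),sqrt( 3 )/3,1,sqrt(2 ),sqrt(3 ),2, sqrt(6 ), pi,pi,8]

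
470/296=235/148 = 1.59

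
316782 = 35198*9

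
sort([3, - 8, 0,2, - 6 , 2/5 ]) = [ - 8, - 6, 0,  2/5 , 2 , 3] 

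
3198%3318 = 3198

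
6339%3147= 45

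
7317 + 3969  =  11286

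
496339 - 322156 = 174183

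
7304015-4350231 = 2953784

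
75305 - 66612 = 8693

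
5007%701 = 100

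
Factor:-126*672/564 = - 7056/47 = - 2^4 * 3^2 * 7^2*47^( - 1 ) 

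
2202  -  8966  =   - 6764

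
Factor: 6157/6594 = 2^( - 1)*3^( - 1 )*7^( - 1 ) * 47^1 *131^1*157^( - 1)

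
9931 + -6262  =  3669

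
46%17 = 12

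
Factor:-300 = -2^2 * 3^1*5^2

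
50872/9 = 5652+4/9 = 5652.44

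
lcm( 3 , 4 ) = 12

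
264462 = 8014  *33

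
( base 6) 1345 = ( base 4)11201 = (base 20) hd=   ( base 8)541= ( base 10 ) 353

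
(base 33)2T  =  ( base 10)95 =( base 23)43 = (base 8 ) 137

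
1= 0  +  1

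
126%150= 126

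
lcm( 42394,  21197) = 42394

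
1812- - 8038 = 9850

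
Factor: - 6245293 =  - 6245293^1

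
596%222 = 152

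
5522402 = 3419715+2102687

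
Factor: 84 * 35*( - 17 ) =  - 49980 = - 2^2 * 3^1 * 5^1 * 7^2 * 17^1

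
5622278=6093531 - 471253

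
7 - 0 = 7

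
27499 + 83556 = 111055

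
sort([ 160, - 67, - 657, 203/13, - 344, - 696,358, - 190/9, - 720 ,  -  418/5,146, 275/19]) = [  -  720, - 696,  -  657, - 344 , - 418/5, - 67, - 190/9,  275/19, 203/13,146,160, 358 ]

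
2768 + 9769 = 12537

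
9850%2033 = 1718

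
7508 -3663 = 3845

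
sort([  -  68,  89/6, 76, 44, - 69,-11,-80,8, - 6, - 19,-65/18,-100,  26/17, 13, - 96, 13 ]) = [-100, - 96 , - 80, - 69,-68,-19,-11,-6,- 65/18,26/17, 8, 13,13,89/6,44, 76 ] 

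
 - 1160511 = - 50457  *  23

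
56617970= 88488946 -31870976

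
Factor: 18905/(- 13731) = -3^( - 1)  *  5^1*19^1 * 23^( - 1)  =  - 95/69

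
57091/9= 6343 +4/9=6343.44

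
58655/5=11731 = 11731.00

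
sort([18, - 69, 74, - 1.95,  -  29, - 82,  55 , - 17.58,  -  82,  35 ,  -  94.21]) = [ - 94.21, - 82,- 82,-69,  -  29 ,  -  17.58, - 1.95,18, 35, 55, 74 ] 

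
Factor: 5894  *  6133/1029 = 5163986/147 = 2^1*3^( - 1 )*7^( - 2 )*421^1*6133^1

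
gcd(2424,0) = 2424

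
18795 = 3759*5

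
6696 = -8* ( - 837)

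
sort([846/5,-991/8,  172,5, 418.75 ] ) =[ -991/8, 5, 846/5,172,418.75 ]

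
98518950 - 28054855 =70464095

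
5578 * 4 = 22312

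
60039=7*8577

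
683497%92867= 33428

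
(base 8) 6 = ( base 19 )6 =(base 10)6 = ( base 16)6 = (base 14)6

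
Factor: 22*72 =2^4*3^2*11^1 = 1584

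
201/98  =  201/98 = 2.05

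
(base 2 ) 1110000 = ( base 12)94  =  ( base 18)64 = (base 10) 112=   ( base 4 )1300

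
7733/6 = 1288+5/6 = 1288.83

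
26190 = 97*270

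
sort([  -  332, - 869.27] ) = [- 869.27, - 332]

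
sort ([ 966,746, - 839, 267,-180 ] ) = [ - 839, - 180 , 267, 746, 966 ] 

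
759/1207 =759/1207 = 0.63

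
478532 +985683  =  1464215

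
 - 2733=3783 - 6516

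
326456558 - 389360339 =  - 62903781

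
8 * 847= 6776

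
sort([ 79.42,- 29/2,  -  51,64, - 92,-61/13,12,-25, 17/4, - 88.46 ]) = [ - 92,-88.46, - 51, - 25, - 29/2,- 61/13,17/4,12 , 64,79.42]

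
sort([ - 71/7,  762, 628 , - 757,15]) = [  -  757 , - 71/7,15,628, 762 ]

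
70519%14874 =11023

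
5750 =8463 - 2713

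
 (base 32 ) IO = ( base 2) 1001011000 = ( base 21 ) 17C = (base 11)4a6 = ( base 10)600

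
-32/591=- 32/591= - 0.05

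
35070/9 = 11690/3 = 3896.67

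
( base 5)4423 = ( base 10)613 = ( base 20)1ad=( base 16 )265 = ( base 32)j5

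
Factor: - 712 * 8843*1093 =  - 6881764088 = - 2^3*37^1 * 89^1 * 239^1 * 1093^1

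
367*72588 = 26639796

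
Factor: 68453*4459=305231927 = 7^5*11^1 * 13^1 * 127^1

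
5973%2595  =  783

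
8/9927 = 8/9927=0.00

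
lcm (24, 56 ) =168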